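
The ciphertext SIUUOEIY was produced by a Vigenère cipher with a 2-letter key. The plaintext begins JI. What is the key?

JA

Subtract each crib letter from the matching ciphertext letter (mod 26):
S(18)−J(9)=9 → J
I(8)−I(8)=0 → A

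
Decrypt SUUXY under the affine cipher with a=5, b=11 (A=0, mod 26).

RHHSN

The inverse of 5 mod 26 is 21, since 5·21=105≡1. Apply D(y)=21·(y−11) mod 26:
S(18): 21·(18−11)=147≡17 → R
U(20): 21·(20−11)=189≡7 → H
U(20): 21·(20−11)=189≡7 → H
X(23): 21·(23−11)=252≡18 → S
Y(24): 21·(24−11)=273≡13 → N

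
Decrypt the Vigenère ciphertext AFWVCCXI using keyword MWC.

OJUJGALM

Repeat the key across the ciphertext: MWCMWCMW
A(0)−M(12): -12≡14 → O
F(5)−W(22): -17≡9 → J
W(22)−C(2): 20 → U
V(21)−M(12): 9 → J
C(2)−W(22): -20≡6 → G
C(2)−C(2): 0 → A
X(23)−M(12): 11 → L
I(8)−W(22): -14≡12 → M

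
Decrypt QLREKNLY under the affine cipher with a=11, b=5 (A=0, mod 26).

The inverse of 11 mod 26 is 19, since 11·19=209≡1. Apply D(y)=19·(y−5) mod 26:
Q(16): 19·(16−5)=209≡1 → B
L(11): 19·(11−5)=114≡10 → K
R(17): 19·(17−5)=228≡20 → U
E(4): 19·(4−5)=-19≡7 → H
K(10): 19·(10−5)=95≡17 → R
N(13): 19·(13−5)=152≡22 → W
L(11): 19·(11−5)=114≡10 → K
Y(24): 19·(24−5)=361≡23 → X

BKUHRWKX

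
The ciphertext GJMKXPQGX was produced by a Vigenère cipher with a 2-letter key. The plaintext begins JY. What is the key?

XL

Subtract each crib letter from the matching ciphertext letter (mod 26):
G(6)−J(9)=-3≡23 → X
J(9)−Y(24)=-15≡11 → L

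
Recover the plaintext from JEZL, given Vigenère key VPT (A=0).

OPGQ

Repeat the key across the ciphertext: VPTV
J(9)−V(21): -12≡14 → O
E(4)−P(15): -11≡15 → P
Z(25)−T(19): 6 → G
L(11)−V(21): -10≡16 → Q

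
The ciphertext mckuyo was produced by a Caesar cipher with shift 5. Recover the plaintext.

m(12): 12−5=7 → h
c(2): 2−5=-3≡23 → x
k(10): 10−5=5 → f
u(20): 20−5=15 → p
y(24): 24−5=19 → t
o(14): 14−5=9 → j

hxfptj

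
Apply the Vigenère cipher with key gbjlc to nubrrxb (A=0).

tvkctdc

Repeat the key across the message: gbjlcgb
n(13)+g(6): 19 → t
u(20)+b(1): 21 → v
b(1)+j(9): 10 → k
r(17)+l(11): 28≡2 → c
r(17)+c(2): 19 → t
x(23)+g(6): 29≡3 → d
b(1)+b(1): 2 → c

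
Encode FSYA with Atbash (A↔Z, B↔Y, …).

F(5) → U(20)
S(18) → H(7)
Y(24) → B(1)
A(0) → Z(25)

UHBZ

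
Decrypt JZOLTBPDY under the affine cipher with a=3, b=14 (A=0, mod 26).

The inverse of 3 mod 26 is 9, since 3·9=27≡1. Apply D(y)=9·(y−14) mod 26:
J(9): 9·(9−14)=-45≡7 → H
Z(25): 9·(25−14)=99≡21 → V
O(14): 9·(14−14)=0 → A
L(11): 9·(11−14)=-27≡25 → Z
T(19): 9·(19−14)=45≡19 → T
B(1): 9·(1−14)=-117≡13 → N
P(15): 9·(15−14)=9 → J
D(3): 9·(3−14)=-99≡5 → F
Y(24): 9·(24−14)=90≡12 → M

HVAZTNJFM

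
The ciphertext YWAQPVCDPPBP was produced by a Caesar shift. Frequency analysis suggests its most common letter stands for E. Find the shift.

11

The most frequent ciphertext letter is P (appears 4 times).
P is position 15; E is position 4.
Shift = 11.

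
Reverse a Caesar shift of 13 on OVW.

BIJ

O(14): 14−13=1 → B
V(21): 21−13=8 → I
W(22): 22−13=9 → J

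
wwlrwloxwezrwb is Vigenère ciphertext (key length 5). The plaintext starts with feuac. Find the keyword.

Subtract each crib letter from the matching ciphertext letter (mod 26):
w(22)−f(5)=17 → r
w(22)−e(4)=18 → s
l(11)−u(20)=-9≡17 → r
r(17)−a(0)=17 → r
w(22)−c(2)=20 → u

rsrru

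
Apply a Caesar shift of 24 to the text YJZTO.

WHXRM

Y(24): 24+24=48≡22 → W
J(9): 9+24=33≡7 → H
Z(25): 25+24=49≡23 → X
T(19): 19+24=43≡17 → R
O(14): 14+24=38≡12 → M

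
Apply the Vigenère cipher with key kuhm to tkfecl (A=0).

demqmf

Repeat the key across the message: kuhmku
t(19)+k(10): 29≡3 → d
k(10)+u(20): 30≡4 → e
f(5)+h(7): 12 → m
e(4)+m(12): 16 → q
c(2)+k(10): 12 → m
l(11)+u(20): 31≡5 → f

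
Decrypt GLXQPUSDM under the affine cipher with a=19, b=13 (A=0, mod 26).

BEGHWZDUP

The inverse of 19 mod 26 is 11, since 19·11=209≡1. Apply D(y)=11·(y−13) mod 26:
G(6): 11·(6−13)=-77≡1 → B
L(11): 11·(11−13)=-22≡4 → E
X(23): 11·(23−13)=110≡6 → G
Q(16): 11·(16−13)=33≡7 → H
P(15): 11·(15−13)=22 → W
U(20): 11·(20−13)=77≡25 → Z
S(18): 11·(18−13)=55≡3 → D
D(3): 11·(3−13)=-110≡20 → U
M(12): 11·(12−13)=-11≡15 → P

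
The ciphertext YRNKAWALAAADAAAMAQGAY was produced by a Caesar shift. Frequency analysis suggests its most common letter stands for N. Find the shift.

13

The most frequent ciphertext letter is A (appears 10 times).
A is position 0; N is position 13.
Shift = -13≡13.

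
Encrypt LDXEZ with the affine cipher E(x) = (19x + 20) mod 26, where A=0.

L(11): 19·11+20=229≡21 → V
D(3): 19·3+20=77≡25 → Z
X(23): 19·23+20=457≡15 → P
E(4): 19·4+20=96≡18 → S
Z(25): 19·25+20=495≡1 → B

VZPSB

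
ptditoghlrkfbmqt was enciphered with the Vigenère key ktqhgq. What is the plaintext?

fanbnywovkeprtam

Repeat the key across the ciphertext: ktqhgqktqhgqktqh
p(15)−k(10): 5 → f
t(19)−t(19): 0 → a
d(3)−q(16): -13≡13 → n
i(8)−h(7): 1 → b
t(19)−g(6): 13 → n
o(14)−q(16): -2≡24 → y
g(6)−k(10): -4≡22 → w
h(7)−t(19): -12≡14 → o
l(11)−q(16): -5≡21 → v
r(17)−h(7): 10 → k
k(10)−g(6): 4 → e
f(5)−q(16): -11≡15 → p
b(1)−k(10): -9≡17 → r
m(12)−t(19): -7≡19 → t
q(16)−q(16): 0 → a
t(19)−h(7): 12 → m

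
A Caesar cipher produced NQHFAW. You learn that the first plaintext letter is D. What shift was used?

From the crib: N(13)−D(3)=10, so the shift is 10.

10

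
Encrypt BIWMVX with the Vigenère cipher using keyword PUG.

Repeat the key across the message: PUGPUG
B(1)+P(15): 16 → Q
I(8)+U(20): 28≡2 → C
W(22)+G(6): 28≡2 → C
M(12)+P(15): 27≡1 → B
V(21)+U(20): 41≡15 → P
X(23)+G(6): 29≡3 → D

QCCBPD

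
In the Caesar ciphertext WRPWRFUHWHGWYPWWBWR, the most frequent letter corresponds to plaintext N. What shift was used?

The most frequent ciphertext letter is W (appears 7 times).
W is position 22; N is position 13.
Shift = 9.

9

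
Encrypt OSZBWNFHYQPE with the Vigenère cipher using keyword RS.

Repeat the key across the message: RSRSRSRSRSRS
O(14)+R(17): 31≡5 → F
S(18)+S(18): 36≡10 → K
Z(25)+R(17): 42≡16 → Q
B(1)+S(18): 19 → T
W(22)+R(17): 39≡13 → N
N(13)+S(18): 31≡5 → F
F(5)+R(17): 22 → W
H(7)+S(18): 25 → Z
Y(24)+R(17): 41≡15 → P
Q(16)+S(18): 34≡8 → I
P(15)+R(17): 32≡6 → G
E(4)+S(18): 22 → W

FKQTNFWZPIGW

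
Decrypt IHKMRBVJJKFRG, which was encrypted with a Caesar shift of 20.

ONQSXHBPPQLXM

I(8): 8−20=-12≡14 → O
H(7): 7−20=-13≡13 → N
K(10): 10−20=-10≡16 → Q
M(12): 12−20=-8≡18 → S
R(17): 17−20=-3≡23 → X
B(1): 1−20=-19≡7 → H
V(21): 21−20=1 → B
J(9): 9−20=-11≡15 → P
J(9): 9−20=-11≡15 → P
K(10): 10−20=-10≡16 → Q
F(5): 5−20=-15≡11 → L
R(17): 17−20=-3≡23 → X
G(6): 6−20=-14≡12 → M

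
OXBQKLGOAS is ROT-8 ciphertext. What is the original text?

GPTICDYGSK

O(14): 14−8=6 → G
X(23): 23−8=15 → P
B(1): 1−8=-7≡19 → T
Q(16): 16−8=8 → I
K(10): 10−8=2 → C
L(11): 11−8=3 → D
G(6): 6−8=-2≡24 → Y
O(14): 14−8=6 → G
A(0): 0−8=-8≡18 → S
S(18): 18−8=10 → K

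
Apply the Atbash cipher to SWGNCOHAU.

HDTMXLSZF

S(18) → H(7)
W(22) → D(3)
G(6) → T(19)
N(13) → M(12)
C(2) → X(23)
O(14) → L(11)
H(7) → S(18)
A(0) → Z(25)
U(20) → F(5)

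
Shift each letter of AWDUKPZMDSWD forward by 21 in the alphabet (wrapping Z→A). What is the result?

VRYPFKUHYNRY

A(0): 0+21=21 → V
W(22): 22+21=43≡17 → R
D(3): 3+21=24 → Y
U(20): 20+21=41≡15 → P
K(10): 10+21=31≡5 → F
P(15): 15+21=36≡10 → K
Z(25): 25+21=46≡20 → U
M(12): 12+21=33≡7 → H
D(3): 3+21=24 → Y
S(18): 18+21=39≡13 → N
W(22): 22+21=43≡17 → R
D(3): 3+21=24 → Y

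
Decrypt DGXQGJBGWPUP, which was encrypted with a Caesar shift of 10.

TWNGWZRWMFKF

D(3): 3−10=-7≡19 → T
G(6): 6−10=-4≡22 → W
X(23): 23−10=13 → N
Q(16): 16−10=6 → G
G(6): 6−10=-4≡22 → W
J(9): 9−10=-1≡25 → Z
B(1): 1−10=-9≡17 → R
G(6): 6−10=-4≡22 → W
W(22): 22−10=12 → M
P(15): 15−10=5 → F
U(20): 20−10=10 → K
P(15): 15−10=5 → F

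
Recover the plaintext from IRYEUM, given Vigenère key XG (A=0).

Repeat the key across the ciphertext: XGXGXG
I(8)−X(23): -15≡11 → L
R(17)−G(6): 11 → L
Y(24)−X(23): 1 → B
E(4)−G(6): -2≡24 → Y
U(20)−X(23): -3≡23 → X
M(12)−G(6): 6 → G

LLBYXG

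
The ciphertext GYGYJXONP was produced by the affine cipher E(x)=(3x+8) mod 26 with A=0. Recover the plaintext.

The inverse of 3 mod 26 is 9, since 3·9=27≡1. Apply D(y)=9·(y−8) mod 26:
G(6): 9·(6−8)=-18≡8 → I
Y(24): 9·(24−8)=144≡14 → O
G(6): 9·(6−8)=-18≡8 → I
Y(24): 9·(24−8)=144≡14 → O
J(9): 9·(9−8)=9 → J
X(23): 9·(23−8)=135≡5 → F
O(14): 9·(14−8)=54≡2 → C
N(13): 9·(13−8)=45≡19 → T
P(15): 9·(15−8)=63≡11 → L

IOIOJFCTL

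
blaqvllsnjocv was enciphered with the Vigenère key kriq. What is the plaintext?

rusaludcdsgml

Repeat the key across the ciphertext: kriqkriqkriqk
b(1)−k(10): -9≡17 → r
l(11)−r(17): -6≡20 → u
a(0)−i(8): -8≡18 → s
q(16)−q(16): 0 → a
v(21)−k(10): 11 → l
l(11)−r(17): -6≡20 → u
l(11)−i(8): 3 → d
s(18)−q(16): 2 → c
n(13)−k(10): 3 → d
j(9)−r(17): -8≡18 → s
o(14)−i(8): 6 → g
c(2)−q(16): -14≡12 → m
v(21)−k(10): 11 → l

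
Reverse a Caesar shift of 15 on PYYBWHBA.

AJJMHSML

P(15): 15−15=0 → A
Y(24): 24−15=9 → J
Y(24): 24−15=9 → J
B(1): 1−15=-14≡12 → M
W(22): 22−15=7 → H
H(7): 7−15=-8≡18 → S
B(1): 1−15=-14≡12 → M
A(0): 0−15=-15≡11 → L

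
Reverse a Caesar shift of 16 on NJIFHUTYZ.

N(13): 13−16=-3≡23 → X
J(9): 9−16=-7≡19 → T
I(8): 8−16=-8≡18 → S
F(5): 5−16=-11≡15 → P
H(7): 7−16=-9≡17 → R
U(20): 20−16=4 → E
T(19): 19−16=3 → D
Y(24): 24−16=8 → I
Z(25): 25−16=9 → J

XTSPREDIJ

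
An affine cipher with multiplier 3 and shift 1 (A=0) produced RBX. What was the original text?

The inverse of 3 mod 26 is 9, since 3·9=27≡1. Apply D(y)=9·(y−1) mod 26:
R(17): 9·(17−1)=144≡14 → O
B(1): 9·(1−1)=0 → A
X(23): 9·(23−1)=198≡16 → Q

OAQ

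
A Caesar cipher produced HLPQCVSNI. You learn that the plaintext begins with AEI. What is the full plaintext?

From the crib: H(7)−A(0)=7, so the shift is 7.
Subtract 7 from each ciphertext letter:
H(7): 7−7=0 → A
L(11): 11−7=4 → E
P(15): 15−7=8 → I
Q(16): 16−7=9 → J
C(2): 2−7=-5≡21 → V
V(21): 21−7=14 → O
S(18): 18−7=11 → L
N(13): 13−7=6 → G
I(8): 8−7=1 → B

AEIJVOLGB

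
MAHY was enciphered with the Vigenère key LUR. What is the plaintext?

Repeat the key across the ciphertext: LURL
M(12)−L(11): 1 → B
A(0)−U(20): -20≡6 → G
H(7)−R(17): -10≡16 → Q
Y(24)−L(11): 13 → N

BGQN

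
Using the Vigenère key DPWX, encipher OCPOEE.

RRLLHT

Repeat the key across the message: DPWXDP
O(14)+D(3): 17 → R
C(2)+P(15): 17 → R
P(15)+W(22): 37≡11 → L
O(14)+X(23): 37≡11 → L
E(4)+D(3): 7 → H
E(4)+P(15): 19 → T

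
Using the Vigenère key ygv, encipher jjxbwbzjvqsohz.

hpszcwxpqoyjff

Repeat the key across the message: ygvygvygvygvyg
j(9)+y(24): 33≡7 → h
j(9)+g(6): 15 → p
x(23)+v(21): 44≡18 → s
b(1)+y(24): 25 → z
w(22)+g(6): 28≡2 → c
b(1)+v(21): 22 → w
z(25)+y(24): 49≡23 → x
j(9)+g(6): 15 → p
v(21)+v(21): 42≡16 → q
q(16)+y(24): 40≡14 → o
s(18)+g(6): 24 → y
o(14)+v(21): 35≡9 → j
h(7)+y(24): 31≡5 → f
z(25)+g(6): 31≡5 → f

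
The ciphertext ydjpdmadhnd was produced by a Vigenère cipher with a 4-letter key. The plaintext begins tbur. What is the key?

fcpy

Subtract each crib letter from the matching ciphertext letter (mod 26):
y(24)−t(19)=5 → f
d(3)−b(1)=2 → c
j(9)−u(20)=-11≡15 → p
p(15)−r(17)=-2≡24 → y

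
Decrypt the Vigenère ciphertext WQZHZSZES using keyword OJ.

IHLYLJLVE

Repeat the key across the ciphertext: OJOJOJOJO
W(22)−O(14): 8 → I
Q(16)−J(9): 7 → H
Z(25)−O(14): 11 → L
H(7)−J(9): -2≡24 → Y
Z(25)−O(14): 11 → L
S(18)−J(9): 9 → J
Z(25)−O(14): 11 → L
E(4)−J(9): -5≡21 → V
S(18)−O(14): 4 → E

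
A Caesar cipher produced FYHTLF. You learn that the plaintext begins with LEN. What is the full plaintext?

From the crib: F(5)−L(11)=-6≡20, so the shift is 20.
Subtract 20 from each ciphertext letter:
F(5): 5−20=-15≡11 → L
Y(24): 24−20=4 → E
H(7): 7−20=-13≡13 → N
T(19): 19−20=-1≡25 → Z
L(11): 11−20=-9≡17 → R
F(5): 5−20=-15≡11 → L

LENZRL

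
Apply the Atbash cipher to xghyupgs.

x(23) → c(2)
g(6) → t(19)
h(7) → s(18)
y(24) → b(1)
u(20) → f(5)
p(15) → k(10)
g(6) → t(19)
s(18) → h(7)

ctsbfkth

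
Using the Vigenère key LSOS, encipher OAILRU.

ZSWDCM

Repeat the key across the message: LSOSLS
O(14)+L(11): 25 → Z
A(0)+S(18): 18 → S
I(8)+O(14): 22 → W
L(11)+S(18): 29≡3 → D
R(17)+L(11): 28≡2 → C
U(20)+S(18): 38≡12 → M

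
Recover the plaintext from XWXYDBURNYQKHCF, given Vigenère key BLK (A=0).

WLNXSRTGDXFAGRV

Repeat the key across the ciphertext: BLKBLKBLKBLKBLK
X(23)−B(1): 22 → W
W(22)−L(11): 11 → L
X(23)−K(10): 13 → N
Y(24)−B(1): 23 → X
D(3)−L(11): -8≡18 → S
B(1)−K(10): -9≡17 → R
U(20)−B(1): 19 → T
R(17)−L(11): 6 → G
N(13)−K(10): 3 → D
Y(24)−B(1): 23 → X
Q(16)−L(11): 5 → F
K(10)−K(10): 0 → A
H(7)−B(1): 6 → G
C(2)−L(11): -9≡17 → R
F(5)−K(10): -5≡21 → V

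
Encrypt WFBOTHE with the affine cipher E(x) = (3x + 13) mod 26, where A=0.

W(22): 3·22+13=79≡1 → B
F(5): 3·5+13=28≡2 → C
B(1): 3·1+13=16 → Q
O(14): 3·14+13=55≡3 → D
T(19): 3·19+13=70≡18 → S
H(7): 3·7+13=34≡8 → I
E(4): 3·4+13=25 → Z

BCQDSIZ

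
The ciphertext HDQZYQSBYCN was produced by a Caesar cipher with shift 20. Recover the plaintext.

NJWFEWYHEIT

H(7): 7−20=-13≡13 → N
D(3): 3−20=-17≡9 → J
Q(16): 16−20=-4≡22 → W
Z(25): 25−20=5 → F
Y(24): 24−20=4 → E
Q(16): 16−20=-4≡22 → W
S(18): 18−20=-2≡24 → Y
B(1): 1−20=-19≡7 → H
Y(24): 24−20=4 → E
C(2): 2−20=-18≡8 → I
N(13): 13−20=-7≡19 → T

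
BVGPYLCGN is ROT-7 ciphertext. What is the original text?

B(1): 1−7=-6≡20 → U
V(21): 21−7=14 → O
G(6): 6−7=-1≡25 → Z
P(15): 15−7=8 → I
Y(24): 24−7=17 → R
L(11): 11−7=4 → E
C(2): 2−7=-5≡21 → V
G(6): 6−7=-1≡25 → Z
N(13): 13−7=6 → G

UOZIREVZG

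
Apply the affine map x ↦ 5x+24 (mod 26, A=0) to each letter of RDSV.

FNKZ

R(17): 5·17+24=109≡5 → F
D(3): 5·3+24=39≡13 → N
S(18): 5·18+24=114≡10 → K
V(21): 5·21+24=129≡25 → Z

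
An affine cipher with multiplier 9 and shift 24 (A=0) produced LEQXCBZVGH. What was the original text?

NSCXMJDRYB

The inverse of 9 mod 26 is 3, since 9·3=27≡1. Apply D(y)=3·(y−24) mod 26:
L(11): 3·(11−24)=-39≡13 → N
E(4): 3·(4−24)=-60≡18 → S
Q(16): 3·(16−24)=-24≡2 → C
X(23): 3·(23−24)=-3≡23 → X
C(2): 3·(2−24)=-66≡12 → M
B(1): 3·(1−24)=-69≡9 → J
Z(25): 3·(25−24)=3 → D
V(21): 3·(21−24)=-9≡17 → R
G(6): 3·(6−24)=-54≡24 → Y
H(7): 3·(7−24)=-51≡1 → B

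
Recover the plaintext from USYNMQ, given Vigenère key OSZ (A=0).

GAZZUR

Repeat the key across the ciphertext: OSZOSZ
U(20)−O(14): 6 → G
S(18)−S(18): 0 → A
Y(24)−Z(25): -1≡25 → Z
N(13)−O(14): -1≡25 → Z
M(12)−S(18): -6≡20 → U
Q(16)−Z(25): -9≡17 → R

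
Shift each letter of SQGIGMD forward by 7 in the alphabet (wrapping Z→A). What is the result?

S(18): 18+7=25 → Z
Q(16): 16+7=23 → X
G(6): 6+7=13 → N
I(8): 8+7=15 → P
G(6): 6+7=13 → N
M(12): 12+7=19 → T
D(3): 3+7=10 → K

ZXNPNTK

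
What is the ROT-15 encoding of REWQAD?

R(17): 17+15=32≡6 → G
E(4): 4+15=19 → T
W(22): 22+15=37≡11 → L
Q(16): 16+15=31≡5 → F
A(0): 0+15=15 → P
D(3): 3+15=18 → S

GTLFPS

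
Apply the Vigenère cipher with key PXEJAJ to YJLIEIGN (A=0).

NGPRERVK

Repeat the key across the message: PXEJAJPX
Y(24)+P(15): 39≡13 → N
J(9)+X(23): 32≡6 → G
L(11)+E(4): 15 → P
I(8)+J(9): 17 → R
E(4)+A(0): 4 → E
I(8)+J(9): 17 → R
G(6)+P(15): 21 → V
N(13)+X(23): 36≡10 → K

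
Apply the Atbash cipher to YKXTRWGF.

Y(24) → B(1)
K(10) → P(15)
X(23) → C(2)
T(19) → G(6)
R(17) → I(8)
W(22) → D(3)
G(6) → T(19)
F(5) → U(20)

BPCGIDTU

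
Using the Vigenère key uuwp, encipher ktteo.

enpti

Repeat the key across the message: uuwpu
k(10)+u(20): 30≡4 → e
t(19)+u(20): 39≡13 → n
t(19)+w(22): 41≡15 → p
e(4)+p(15): 19 → t
o(14)+u(20): 34≡8 → i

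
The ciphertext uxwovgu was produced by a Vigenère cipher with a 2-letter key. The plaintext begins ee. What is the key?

Subtract each crib letter from the matching ciphertext letter (mod 26):
u(20)−e(4)=16 → q
x(23)−e(4)=19 → t

qt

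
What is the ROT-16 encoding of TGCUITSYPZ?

T(19): 19+16=35≡9 → J
G(6): 6+16=22 → W
C(2): 2+16=18 → S
U(20): 20+16=36≡10 → K
I(8): 8+16=24 → Y
T(19): 19+16=35≡9 → J
S(18): 18+16=34≡8 → I
Y(24): 24+16=40≡14 → O
P(15): 15+16=31≡5 → F
Z(25): 25+16=41≡15 → P

JWSKYJIOFP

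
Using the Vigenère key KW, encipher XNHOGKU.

HJRKQGE

Repeat the key across the message: KWKWKWK
X(23)+K(10): 33≡7 → H
N(13)+W(22): 35≡9 → J
H(7)+K(10): 17 → R
O(14)+W(22): 36≡10 → K
G(6)+K(10): 16 → Q
K(10)+W(22): 32≡6 → G
U(20)+K(10): 30≡4 → E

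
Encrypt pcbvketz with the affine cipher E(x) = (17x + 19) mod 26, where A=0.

obkmhjec

p(15): 17·15+19=274≡14 → o
c(2): 17·2+19=53≡1 → b
b(1): 17·1+19=36≡10 → k
v(21): 17·21+19=376≡12 → m
k(10): 17·10+19=189≡7 → h
e(4): 17·4+19=87≡9 → j
t(19): 17·19+19=342≡4 → e
z(25): 17·25+19=444≡2 → c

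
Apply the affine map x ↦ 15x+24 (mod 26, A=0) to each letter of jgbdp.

dknrp

j(9): 15·9+24=159≡3 → d
g(6): 15·6+24=114≡10 → k
b(1): 15·1+24=39≡13 → n
d(3): 15·3+24=69≡17 → r
p(15): 15·15+24=249≡15 → p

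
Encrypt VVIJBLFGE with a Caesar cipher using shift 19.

OOBCUEYZX

V(21): 21+19=40≡14 → O
V(21): 21+19=40≡14 → O
I(8): 8+19=27≡1 → B
J(9): 9+19=28≡2 → C
B(1): 1+19=20 → U
L(11): 11+19=30≡4 → E
F(5): 5+19=24 → Y
G(6): 6+19=25 → Z
E(4): 4+19=23 → X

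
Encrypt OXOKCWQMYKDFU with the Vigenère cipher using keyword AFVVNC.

OCJFPYQRTFQHU

Repeat the key across the message: AFVVNCAFVVNCA
O(14)+A(0): 14 → O
X(23)+F(5): 28≡2 → C
O(14)+V(21): 35≡9 → J
K(10)+V(21): 31≡5 → F
C(2)+N(13): 15 → P
W(22)+C(2): 24 → Y
Q(16)+A(0): 16 → Q
M(12)+F(5): 17 → R
Y(24)+V(21): 45≡19 → T
K(10)+V(21): 31≡5 → F
D(3)+N(13): 16 → Q
F(5)+C(2): 7 → H
U(20)+A(0): 20 → U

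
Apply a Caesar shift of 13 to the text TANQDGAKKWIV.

T(19): 19+13=32≡6 → G
A(0): 0+13=13 → N
N(13): 13+13=26≡0 → A
Q(16): 16+13=29≡3 → D
D(3): 3+13=16 → Q
G(6): 6+13=19 → T
A(0): 0+13=13 → N
K(10): 10+13=23 → X
K(10): 10+13=23 → X
W(22): 22+13=35≡9 → J
I(8): 8+13=21 → V
V(21): 21+13=34≡8 → I

GNADQTNXXJVI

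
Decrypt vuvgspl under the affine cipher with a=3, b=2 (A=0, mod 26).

pgpkond

The inverse of 3 mod 26 is 9, since 3·9=27≡1. Apply D(y)=9·(y−2) mod 26:
v(21): 9·(21−2)=171≡15 → p
u(20): 9·(20−2)=162≡6 → g
v(21): 9·(21−2)=171≡15 → p
g(6): 9·(6−2)=36≡10 → k
s(18): 9·(18−2)=144≡14 → o
p(15): 9·(15−2)=117≡13 → n
l(11): 9·(11−2)=81≡3 → d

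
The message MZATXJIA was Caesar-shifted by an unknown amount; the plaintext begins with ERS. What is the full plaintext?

ERSLPBAS

From the crib: M(12)−E(4)=8, so the shift is 8.
Subtract 8 from each ciphertext letter:
M(12): 12−8=4 → E
Z(25): 25−8=17 → R
A(0): 0−8=-8≡18 → S
T(19): 19−8=11 → L
X(23): 23−8=15 → P
J(9): 9−8=1 → B
I(8): 8−8=0 → A
A(0): 0−8=-8≡18 → S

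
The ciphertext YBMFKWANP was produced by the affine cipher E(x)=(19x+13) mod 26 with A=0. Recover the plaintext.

RYPQTVNAW

The inverse of 19 mod 26 is 11, since 19·11=209≡1. Apply D(y)=11·(y−13) mod 26:
Y(24): 11·(24−13)=121≡17 → R
B(1): 11·(1−13)=-132≡24 → Y
M(12): 11·(12−13)=-11≡15 → P
F(5): 11·(5−13)=-88≡16 → Q
K(10): 11·(10−13)=-33≡19 → T
W(22): 11·(22−13)=99≡21 → V
A(0): 11·(0−13)=-143≡13 → N
N(13): 11·(13−13)=0 → A
P(15): 11·(15−13)=22 → W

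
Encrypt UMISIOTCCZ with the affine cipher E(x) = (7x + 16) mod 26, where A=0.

AWUMUKTEEJ

U(20): 7·20+16=156≡0 → A
M(12): 7·12+16=100≡22 → W
I(8): 7·8+16=72≡20 → U
S(18): 7·18+16=142≡12 → M
I(8): 7·8+16=72≡20 → U
O(14): 7·14+16=114≡10 → K
T(19): 7·19+16=149≡19 → T
C(2): 7·2+16=30≡4 → E
C(2): 7·2+16=30≡4 → E
Z(25): 7·25+16=191≡9 → J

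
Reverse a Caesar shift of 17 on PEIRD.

YNRAM

P(15): 15−17=-2≡24 → Y
E(4): 4−17=-13≡13 → N
I(8): 8−17=-9≡17 → R
R(17): 17−17=0 → A
D(3): 3−17=-14≡12 → M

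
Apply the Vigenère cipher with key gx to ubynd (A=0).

Repeat the key across the message: gxgxg
u(20)+g(6): 26≡0 → a
b(1)+x(23): 24 → y
y(24)+g(6): 30≡4 → e
n(13)+x(23): 36≡10 → k
d(3)+g(6): 9 → j

ayekj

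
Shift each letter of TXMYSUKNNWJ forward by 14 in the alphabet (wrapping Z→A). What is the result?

HLAMGIYBBKX

T(19): 19+14=33≡7 → H
X(23): 23+14=37≡11 → L
M(12): 12+14=26≡0 → A
Y(24): 24+14=38≡12 → M
S(18): 18+14=32≡6 → G
U(20): 20+14=34≡8 → I
K(10): 10+14=24 → Y
N(13): 13+14=27≡1 → B
N(13): 13+14=27≡1 → B
W(22): 22+14=36≡10 → K
J(9): 9+14=23 → X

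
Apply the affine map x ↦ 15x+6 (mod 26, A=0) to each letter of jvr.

j(9): 15·9+6=141≡11 → l
v(21): 15·21+6=321≡9 → j
r(17): 15·17+6=261≡1 → b

ljb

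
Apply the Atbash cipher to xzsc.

x(23) → c(2)
z(25) → a(0)
s(18) → h(7)
c(2) → x(23)

cahx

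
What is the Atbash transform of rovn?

ilem

r(17) → i(8)
o(14) → l(11)
v(21) → e(4)
n(13) → m(12)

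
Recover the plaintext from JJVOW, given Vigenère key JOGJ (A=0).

Repeat the key across the ciphertext: JOGJJ
J(9)−J(9): 0 → A
J(9)−O(14): -5≡21 → V
V(21)−G(6): 15 → P
O(14)−J(9): 5 → F
W(22)−J(9): 13 → N

AVPFN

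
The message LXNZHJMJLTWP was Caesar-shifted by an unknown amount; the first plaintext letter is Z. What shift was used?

From the crib: L(11)−Z(25)=-14≡12, so the shift is 12.

12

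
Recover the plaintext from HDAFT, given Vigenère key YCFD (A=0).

Repeat the key across the ciphertext: YCFDY
H(7)−Y(24): -17≡9 → J
D(3)−C(2): 1 → B
A(0)−F(5): -5≡21 → V
F(5)−D(3): 2 → C
T(19)−Y(24): -5≡21 → V

JBVCV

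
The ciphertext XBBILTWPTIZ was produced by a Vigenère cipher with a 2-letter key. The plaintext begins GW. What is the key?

RF

Subtract each crib letter from the matching ciphertext letter (mod 26):
X(23)−G(6)=17 → R
B(1)−W(22)=-21≡5 → F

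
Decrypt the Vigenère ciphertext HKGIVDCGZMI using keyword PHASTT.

SDGQCKNZZUP

Repeat the key across the ciphertext: PHASTTPHAST
H(7)−P(15): -8≡18 → S
K(10)−H(7): 3 → D
G(6)−A(0): 6 → G
I(8)−S(18): -10≡16 → Q
V(21)−T(19): 2 → C
D(3)−T(19): -16≡10 → K
C(2)−P(15): -13≡13 → N
G(6)−H(7): -1≡25 → Z
Z(25)−A(0): 25 → Z
M(12)−S(18): -6≡20 → U
I(8)−T(19): -11≡15 → P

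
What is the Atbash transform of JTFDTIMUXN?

QGUWGRNFCM

J(9) → Q(16)
T(19) → G(6)
F(5) → U(20)
D(3) → W(22)
T(19) → G(6)
I(8) → R(17)
M(12) → N(13)
U(20) → F(5)
X(23) → C(2)
N(13) → M(12)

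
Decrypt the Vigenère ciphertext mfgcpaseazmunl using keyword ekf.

ivbyfvouvvcpjb

Repeat the key across the ciphertext: ekfekfekfekfek
m(12)−e(4): 8 → i
f(5)−k(10): -5≡21 → v
g(6)−f(5): 1 → b
c(2)−e(4): -2≡24 → y
p(15)−k(10): 5 → f
a(0)−f(5): -5≡21 → v
s(18)−e(4): 14 → o
e(4)−k(10): -6≡20 → u
a(0)−f(5): -5≡21 → v
z(25)−e(4): 21 → v
m(12)−k(10): 2 → c
u(20)−f(5): 15 → p
n(13)−e(4): 9 → j
l(11)−k(10): 1 → b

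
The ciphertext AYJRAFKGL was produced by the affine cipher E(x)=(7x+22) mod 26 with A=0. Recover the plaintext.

The inverse of 7 mod 26 is 15, since 7·15=105≡1. Apply D(y)=15·(y−22) mod 26:
A(0): 15·(0−22)=-330≡8 → I
Y(24): 15·(24−22)=30≡4 → E
J(9): 15·(9−22)=-195≡13 → N
R(17): 15·(17−22)=-75≡3 → D
A(0): 15·(0−22)=-330≡8 → I
F(5): 15·(5−22)=-255≡5 → F
K(10): 15·(10−22)=-180≡2 → C
G(6): 15·(6−22)=-240≡20 → U
L(11): 15·(11−22)=-165≡17 → R

IENDIFCUR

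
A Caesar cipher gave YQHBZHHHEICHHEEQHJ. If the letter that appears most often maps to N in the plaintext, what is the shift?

The most frequent ciphertext letter is H (appears 7 times).
H is position 7; N is position 13.
Shift = -6≡20.

20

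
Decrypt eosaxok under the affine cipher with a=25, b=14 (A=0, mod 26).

kaworae

The inverse of 25 mod 26 is 25, since 25·25=625≡1. Apply D(y)=25·(y−14) mod 26:
e(4): 25·(4−14)=-250≡10 → k
o(14): 25·(14−14)=0 → a
s(18): 25·(18−14)=100≡22 → w
a(0): 25·(0−14)=-350≡14 → o
x(23): 25·(23−14)=225≡17 → r
o(14): 25·(14−14)=0 → a
k(10): 25·(10−14)=-100≡4 → e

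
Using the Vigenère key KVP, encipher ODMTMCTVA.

Repeat the key across the message: KVPKVPKVP
O(14)+K(10): 24 → Y
D(3)+V(21): 24 → Y
M(12)+P(15): 27≡1 → B
T(19)+K(10): 29≡3 → D
M(12)+V(21): 33≡7 → H
C(2)+P(15): 17 → R
T(19)+K(10): 29≡3 → D
V(21)+V(21): 42≡16 → Q
A(0)+P(15): 15 → P

YYBDHRDQP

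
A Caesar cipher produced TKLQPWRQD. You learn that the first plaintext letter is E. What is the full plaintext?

EVWBAHCBO

From the crib: T(19)−E(4)=15, so the shift is 15.
Subtract 15 from each ciphertext letter:
T(19): 19−15=4 → E
K(10): 10−15=-5≡21 → V
L(11): 11−15=-4≡22 → W
Q(16): 16−15=1 → B
P(15): 15−15=0 → A
W(22): 22−15=7 → H
R(17): 17−15=2 → C
Q(16): 16−15=1 → B
D(3): 3−15=-12≡14 → O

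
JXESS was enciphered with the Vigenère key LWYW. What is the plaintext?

YBGWH

Repeat the key across the ciphertext: LWYWL
J(9)−L(11): -2≡24 → Y
X(23)−W(22): 1 → B
E(4)−Y(24): -20≡6 → G
S(18)−W(22): -4≡22 → W
S(18)−L(11): 7 → H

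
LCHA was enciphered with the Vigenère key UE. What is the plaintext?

RYNW

Repeat the key across the ciphertext: UEUE
L(11)−U(20): -9≡17 → R
C(2)−E(4): -2≡24 → Y
H(7)−U(20): -13≡13 → N
A(0)−E(4): -4≡22 → W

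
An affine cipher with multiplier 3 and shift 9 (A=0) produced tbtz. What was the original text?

mgmo

The inverse of 3 mod 26 is 9, since 3·9=27≡1. Apply D(y)=9·(y−9) mod 26:
t(19): 9·(19−9)=90≡12 → m
b(1): 9·(1−9)=-72≡6 → g
t(19): 9·(19−9)=90≡12 → m
z(25): 9·(25−9)=144≡14 → o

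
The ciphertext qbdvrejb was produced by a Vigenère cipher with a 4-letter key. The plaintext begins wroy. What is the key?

Subtract each crib letter from the matching ciphertext letter (mod 26):
q(16)−w(22)=-6≡20 → u
b(1)−r(17)=-16≡10 → k
d(3)−o(14)=-11≡15 → p
v(21)−y(24)=-3≡23 → x

ukpx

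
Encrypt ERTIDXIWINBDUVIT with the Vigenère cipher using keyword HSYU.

LJRCKPGQPFZXBNGN

Repeat the key across the message: HSYUHSYUHSYUHSYU
E(4)+H(7): 11 → L
R(17)+S(18): 35≡9 → J
T(19)+Y(24): 43≡17 → R
I(8)+U(20): 28≡2 → C
D(3)+H(7): 10 → K
X(23)+S(18): 41≡15 → P
I(8)+Y(24): 32≡6 → G
W(22)+U(20): 42≡16 → Q
I(8)+H(7): 15 → P
N(13)+S(18): 31≡5 → F
B(1)+Y(24): 25 → Z
D(3)+U(20): 23 → X
U(20)+H(7): 27≡1 → B
V(21)+S(18): 39≡13 → N
I(8)+Y(24): 32≡6 → G
T(19)+U(20): 39≡13 → N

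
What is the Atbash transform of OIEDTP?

O(14) → L(11)
I(8) → R(17)
E(4) → V(21)
D(3) → W(22)
T(19) → G(6)
P(15) → K(10)

LRVWGK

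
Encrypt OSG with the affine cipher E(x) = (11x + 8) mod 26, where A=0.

O(14): 11·14+8=162≡6 → G
S(18): 11·18+8=206≡24 → Y
G(6): 11·6+8=74≡22 → W

GYW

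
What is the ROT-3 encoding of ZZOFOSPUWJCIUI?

CCRIRVSXZMFLXL

Z(25): 25+3=28≡2 → C
Z(25): 25+3=28≡2 → C
O(14): 14+3=17 → R
F(5): 5+3=8 → I
O(14): 14+3=17 → R
S(18): 18+3=21 → V
P(15): 15+3=18 → S
U(20): 20+3=23 → X
W(22): 22+3=25 → Z
J(9): 9+3=12 → M
C(2): 2+3=5 → F
I(8): 8+3=11 → L
U(20): 20+3=23 → X
I(8): 8+3=11 → L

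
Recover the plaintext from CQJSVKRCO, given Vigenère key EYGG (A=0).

Repeat the key across the ciphertext: EYGGEYGGE
C(2)−E(4): -2≡24 → Y
Q(16)−Y(24): -8≡18 → S
J(9)−G(6): 3 → D
S(18)−G(6): 12 → M
V(21)−E(4): 17 → R
K(10)−Y(24): -14≡12 → M
R(17)−G(6): 11 → L
C(2)−G(6): -4≡22 → W
O(14)−E(4): 10 → K

YSDMRMLWK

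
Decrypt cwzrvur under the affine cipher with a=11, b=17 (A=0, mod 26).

brwayfa

The inverse of 11 mod 26 is 19, since 11·19=209≡1. Apply D(y)=19·(y−17) mod 26:
c(2): 19·(2−17)=-285≡1 → b
w(22): 19·(22−17)=95≡17 → r
z(25): 19·(25−17)=152≡22 → w
r(17): 19·(17−17)=0 → a
v(21): 19·(21−17)=76≡24 → y
u(20): 19·(20−17)=57≡5 → f
r(17): 19·(17−17)=0 → a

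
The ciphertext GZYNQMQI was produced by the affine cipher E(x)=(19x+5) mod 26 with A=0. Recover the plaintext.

The inverse of 19 mod 26 is 11, since 19·11=209≡1. Apply D(y)=11·(y−5) mod 26:
G(6): 11·(6−5)=11 → L
Z(25): 11·(25−5)=220≡12 → M
Y(24): 11·(24−5)=209≡1 → B
N(13): 11·(13−5)=88≡10 → K
Q(16): 11·(16−5)=121≡17 → R
M(12): 11·(12−5)=77≡25 → Z
Q(16): 11·(16−5)=121≡17 → R
I(8): 11·(8−5)=33≡7 → H

LMBKRZRH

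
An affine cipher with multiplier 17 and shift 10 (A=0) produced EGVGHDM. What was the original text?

The inverse of 17 mod 26 is 23, since 17·23=391≡1. Apply D(y)=23·(y−10) mod 26:
E(4): 23·(4−10)=-138≡18 → S
G(6): 23·(6−10)=-92≡12 → M
V(21): 23·(21−10)=253≡19 → T
G(6): 23·(6−10)=-92≡12 → M
H(7): 23·(7−10)=-69≡9 → J
D(3): 23·(3−10)=-161≡21 → V
M(12): 23·(12−10)=46≡20 → U

SMTMJVU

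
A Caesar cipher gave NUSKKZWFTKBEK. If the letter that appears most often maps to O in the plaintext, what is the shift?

The most frequent ciphertext letter is K (appears 4 times).
K is position 10; O is position 14.
Shift = -4≡22.

22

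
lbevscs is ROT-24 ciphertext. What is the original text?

l(11): 11−24=-13≡13 → n
b(1): 1−24=-23≡3 → d
e(4): 4−24=-20≡6 → g
v(21): 21−24=-3≡23 → x
s(18): 18−24=-6≡20 → u
c(2): 2−24=-22≡4 → e
s(18): 18−24=-6≡20 → u

ndgxueu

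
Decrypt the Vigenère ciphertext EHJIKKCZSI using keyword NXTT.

RKQPXNJGFL

Repeat the key across the ciphertext: NXTTNXTTNX
E(4)−N(13): -9≡17 → R
H(7)−X(23): -16≡10 → K
J(9)−T(19): -10≡16 → Q
I(8)−T(19): -11≡15 → P
K(10)−N(13): -3≡23 → X
K(10)−X(23): -13≡13 → N
C(2)−T(19): -17≡9 → J
Z(25)−T(19): 6 → G
S(18)−N(13): 5 → F
I(8)−X(23): -15≡11 → L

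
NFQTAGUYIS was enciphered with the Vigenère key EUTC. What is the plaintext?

Repeat the key across the ciphertext: EUTCEUTCEU
N(13)−E(4): 9 → J
F(5)−U(20): -15≡11 → L
Q(16)−T(19): -3≡23 → X
T(19)−C(2): 17 → R
A(0)−E(4): -4≡22 → W
G(6)−U(20): -14≡12 → M
U(20)−T(19): 1 → B
Y(24)−C(2): 22 → W
I(8)−E(4): 4 → E
S(18)−U(20): -2≡24 → Y

JLXRWMBWEY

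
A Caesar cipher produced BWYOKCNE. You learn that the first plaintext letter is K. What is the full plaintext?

KFHXTLWN

From the crib: B(1)−K(10)=-9≡17, so the shift is 17.
Subtract 17 from each ciphertext letter:
B(1): 1−17=-16≡10 → K
W(22): 22−17=5 → F
Y(24): 24−17=7 → H
O(14): 14−17=-3≡23 → X
K(10): 10−17=-7≡19 → T
C(2): 2−17=-15≡11 → L
N(13): 13−17=-4≡22 → W
E(4): 4−17=-13≡13 → N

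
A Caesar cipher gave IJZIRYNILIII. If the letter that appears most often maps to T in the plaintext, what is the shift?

15

The most frequent ciphertext letter is I (appears 6 times).
I is position 8; T is position 19.
Shift = -11≡15.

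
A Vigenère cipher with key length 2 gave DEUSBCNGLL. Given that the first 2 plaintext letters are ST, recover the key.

LL

Subtract each crib letter from the matching ciphertext letter (mod 26):
D(3)−S(18)=-15≡11 → L
E(4)−T(19)=-15≡11 → L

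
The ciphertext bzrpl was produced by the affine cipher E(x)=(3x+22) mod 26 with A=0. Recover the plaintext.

The inverse of 3 mod 26 is 9, since 3·9=27≡1. Apply D(y)=9·(y−22) mod 26:
b(1): 9·(1−22)=-189≡19 → t
z(25): 9·(25−22)=27≡1 → b
r(17): 9·(17−22)=-45≡7 → h
p(15): 9·(15−22)=-63≡15 → p
l(11): 9·(11−22)=-99≡5 → f

tbhpf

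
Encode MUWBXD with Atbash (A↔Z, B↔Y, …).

M(12) → N(13)
U(20) → F(5)
W(22) → D(3)
B(1) → Y(24)
X(23) → C(2)
D(3) → W(22)

NFDYCW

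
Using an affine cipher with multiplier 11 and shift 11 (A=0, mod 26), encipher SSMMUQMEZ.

BBNNXFNDA

S(18): 11·18+11=209≡1 → B
S(18): 11·18+11=209≡1 → B
M(12): 11·12+11=143≡13 → N
M(12): 11·12+11=143≡13 → N
U(20): 11·20+11=231≡23 → X
Q(16): 11·16+11=187≡5 → F
M(12): 11·12+11=143≡13 → N
E(4): 11·4+11=55≡3 → D
Z(25): 11·25+11=286≡0 → A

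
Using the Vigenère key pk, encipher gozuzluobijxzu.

Repeat the key across the message: pkpkpkpkpkpkpk
g(6)+p(15): 21 → v
o(14)+k(10): 24 → y
z(25)+p(15): 40≡14 → o
u(20)+k(10): 30≡4 → e
z(25)+p(15): 40≡14 → o
l(11)+k(10): 21 → v
u(20)+p(15): 35≡9 → j
o(14)+k(10): 24 → y
b(1)+p(15): 16 → q
i(8)+k(10): 18 → s
j(9)+p(15): 24 → y
x(23)+k(10): 33≡7 → h
z(25)+p(15): 40≡14 → o
u(20)+k(10): 30≡4 → e

vyoeovjyqsyhoe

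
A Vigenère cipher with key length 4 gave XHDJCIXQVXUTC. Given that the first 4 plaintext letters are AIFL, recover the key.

XZYY

Subtract each crib letter from the matching ciphertext letter (mod 26):
X(23)−A(0)=23 → X
H(7)−I(8)=-1≡25 → Z
D(3)−F(5)=-2≡24 → Y
J(9)−L(11)=-2≡24 → Y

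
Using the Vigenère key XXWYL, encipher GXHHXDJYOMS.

Repeat the key across the message: XXWYLXXWYLX
G(6)+X(23): 29≡3 → D
X(23)+X(23): 46≡20 → U
H(7)+W(22): 29≡3 → D
H(7)+Y(24): 31≡5 → F
X(23)+L(11): 34≡8 → I
D(3)+X(23): 26≡0 → A
J(9)+X(23): 32≡6 → G
Y(24)+W(22): 46≡20 → U
O(14)+Y(24): 38≡12 → M
M(12)+L(11): 23 → X
S(18)+X(23): 41≡15 → P

DUDFIAGUMXP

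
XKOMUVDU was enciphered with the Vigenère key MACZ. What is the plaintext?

LKMNIVBV

Repeat the key across the ciphertext: MACZMACZ
X(23)−M(12): 11 → L
K(10)−A(0): 10 → K
O(14)−C(2): 12 → M
M(12)−Z(25): -13≡13 → N
U(20)−M(12): 8 → I
V(21)−A(0): 21 → V
D(3)−C(2): 1 → B
U(20)−Z(25): -5≡21 → V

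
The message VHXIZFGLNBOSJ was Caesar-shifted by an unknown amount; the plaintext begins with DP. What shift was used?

From the crib: V(21)−D(3)=18, so the shift is 18.

18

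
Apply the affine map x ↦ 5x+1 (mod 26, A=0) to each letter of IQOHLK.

I(8): 5·8+1=41≡15 → P
Q(16): 5·16+1=81≡3 → D
O(14): 5·14+1=71≡19 → T
H(7): 5·7+1=36≡10 → K
L(11): 5·11+1=56≡4 → E
K(10): 5·10+1=51≡25 → Z

PDTKEZ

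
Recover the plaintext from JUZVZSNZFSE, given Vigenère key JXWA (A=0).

Repeat the key across the ciphertext: JXWAJXWAJXW
J(9)−J(9): 0 → A
U(20)−X(23): -3≡23 → X
Z(25)−W(22): 3 → D
V(21)−A(0): 21 → V
Z(25)−J(9): 16 → Q
S(18)−X(23): -5≡21 → V
N(13)−W(22): -9≡17 → R
Z(25)−A(0): 25 → Z
F(5)−J(9): -4≡22 → W
S(18)−X(23): -5≡21 → V
E(4)−W(22): -18≡8 → I

AXDVQVRZWVI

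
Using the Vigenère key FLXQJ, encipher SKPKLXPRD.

Repeat the key across the message: FLXQJFLXQ
S(18)+F(5): 23 → X
K(10)+L(11): 21 → V
P(15)+X(23): 38≡12 → M
K(10)+Q(16): 26≡0 → A
L(11)+J(9): 20 → U
X(23)+F(5): 28≡2 → C
P(15)+L(11): 26≡0 → A
R(17)+X(23): 40≡14 → O
D(3)+Q(16): 19 → T

XVMAUCAOT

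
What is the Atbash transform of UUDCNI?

U(20) → F(5)
U(20) → F(5)
D(3) → W(22)
C(2) → X(23)
N(13) → M(12)
I(8) → R(17)

FFWXMR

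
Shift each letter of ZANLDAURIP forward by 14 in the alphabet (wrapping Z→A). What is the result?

Z(25): 25+14=39≡13 → N
A(0): 0+14=14 → O
N(13): 13+14=27≡1 → B
L(11): 11+14=25 → Z
D(3): 3+14=17 → R
A(0): 0+14=14 → O
U(20): 20+14=34≡8 → I
R(17): 17+14=31≡5 → F
I(8): 8+14=22 → W
P(15): 15+14=29≡3 → D

NOBZROIFWD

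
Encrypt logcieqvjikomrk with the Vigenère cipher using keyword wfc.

Repeat the key across the message: wfcwfcwfcwfcwfc
l(11)+w(22): 33≡7 → h
o(14)+f(5): 19 → t
g(6)+c(2): 8 → i
c(2)+w(22): 24 → y
i(8)+f(5): 13 → n
e(4)+c(2): 6 → g
q(16)+w(22): 38≡12 → m
v(21)+f(5): 26≡0 → a
j(9)+c(2): 11 → l
i(8)+w(22): 30≡4 → e
k(10)+f(5): 15 → p
o(14)+c(2): 16 → q
m(12)+w(22): 34≡8 → i
r(17)+f(5): 22 → w
k(10)+c(2): 12 → m

htiyngmalepqiwm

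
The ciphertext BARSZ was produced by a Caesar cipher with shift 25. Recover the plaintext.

B(1): 1−25=-24≡2 → C
A(0): 0−25=-25≡1 → B
R(17): 17−25=-8≡18 → S
S(18): 18−25=-7≡19 → T
Z(25): 25−25=0 → A

CBSTA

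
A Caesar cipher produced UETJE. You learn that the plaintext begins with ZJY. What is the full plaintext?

ZJYOJ

From the crib: U(20)−Z(25)=-5≡21, so the shift is 21.
Subtract 21 from each ciphertext letter:
U(20): 20−21=-1≡25 → Z
E(4): 4−21=-17≡9 → J
T(19): 19−21=-2≡24 → Y
J(9): 9−21=-12≡14 → O
E(4): 4−21=-17≡9 → J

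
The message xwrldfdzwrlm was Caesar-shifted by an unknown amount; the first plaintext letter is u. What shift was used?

3

From the crib: x(23)−u(20)=3, so the shift is 3.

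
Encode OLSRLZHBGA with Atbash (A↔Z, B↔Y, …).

O(14) → L(11)
L(11) → O(14)
S(18) → H(7)
R(17) → I(8)
L(11) → O(14)
Z(25) → A(0)
H(7) → S(18)
B(1) → Y(24)
G(6) → T(19)
A(0) → Z(25)

LOHIOASYTZ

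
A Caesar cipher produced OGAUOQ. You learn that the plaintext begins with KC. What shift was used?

4

From the crib: O(14)−K(10)=4, so the shift is 4.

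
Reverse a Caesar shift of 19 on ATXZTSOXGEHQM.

HAEGAZVENLOXT

A(0): 0−19=-19≡7 → H
T(19): 19−19=0 → A
X(23): 23−19=4 → E
Z(25): 25−19=6 → G
T(19): 19−19=0 → A
S(18): 18−19=-1≡25 → Z
O(14): 14−19=-5≡21 → V
X(23): 23−19=4 → E
G(6): 6−19=-13≡13 → N
E(4): 4−19=-15≡11 → L
H(7): 7−19=-12≡14 → O
Q(16): 16−19=-3≡23 → X
M(12): 12−19=-7≡19 → T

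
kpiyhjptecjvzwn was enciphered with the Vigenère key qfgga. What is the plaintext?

Repeat the key across the ciphertext: qfggaqfggaqfgga
k(10)−q(16): -6≡20 → u
p(15)−f(5): 10 → k
i(8)−g(6): 2 → c
y(24)−g(6): 18 → s
h(7)−a(0): 7 → h
j(9)−q(16): -7≡19 → t
p(15)−f(5): 10 → k
t(19)−g(6): 13 → n
e(4)−g(6): -2≡24 → y
c(2)−a(0): 2 → c
j(9)−q(16): -7≡19 → t
v(21)−f(5): 16 → q
z(25)−g(6): 19 → t
w(22)−g(6): 16 → q
n(13)−a(0): 13 → n

ukcshtknyctqtqn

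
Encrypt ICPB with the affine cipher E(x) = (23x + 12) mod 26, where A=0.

OGTJ

I(8): 23·8+12=196≡14 → O
C(2): 23·2+12=58≡6 → G
P(15): 23·15+12=357≡19 → T
B(1): 23·1+12=35≡9 → J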